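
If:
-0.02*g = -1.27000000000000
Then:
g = 63.50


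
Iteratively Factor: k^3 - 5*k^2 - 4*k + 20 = (k + 2)*(k^2 - 7*k + 10) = (k - 5)*(k + 2)*(k - 2)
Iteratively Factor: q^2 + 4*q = (q + 4)*(q)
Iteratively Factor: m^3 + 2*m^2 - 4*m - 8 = (m - 2)*(m^2 + 4*m + 4) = (m - 2)*(m + 2)*(m + 2)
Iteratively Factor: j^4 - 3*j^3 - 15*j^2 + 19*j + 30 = (j + 1)*(j^3 - 4*j^2 - 11*j + 30) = (j - 2)*(j + 1)*(j^2 - 2*j - 15) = (j - 5)*(j - 2)*(j + 1)*(j + 3)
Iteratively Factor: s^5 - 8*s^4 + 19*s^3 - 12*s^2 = (s)*(s^4 - 8*s^3 + 19*s^2 - 12*s) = s*(s - 1)*(s^3 - 7*s^2 + 12*s) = s*(s - 3)*(s - 1)*(s^2 - 4*s) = s*(s - 4)*(s - 3)*(s - 1)*(s)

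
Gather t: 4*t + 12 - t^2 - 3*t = -t^2 + t + 12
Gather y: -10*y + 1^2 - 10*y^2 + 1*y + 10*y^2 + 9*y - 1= 0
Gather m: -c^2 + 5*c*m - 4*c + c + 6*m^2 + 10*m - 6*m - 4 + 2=-c^2 - 3*c + 6*m^2 + m*(5*c + 4) - 2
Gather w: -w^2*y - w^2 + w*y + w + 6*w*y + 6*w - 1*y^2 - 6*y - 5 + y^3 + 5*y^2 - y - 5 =w^2*(-y - 1) + w*(7*y + 7) + y^3 + 4*y^2 - 7*y - 10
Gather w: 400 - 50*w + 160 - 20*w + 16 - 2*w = 576 - 72*w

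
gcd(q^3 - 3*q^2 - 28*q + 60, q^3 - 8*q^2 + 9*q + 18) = q - 6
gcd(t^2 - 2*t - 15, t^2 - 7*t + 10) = t - 5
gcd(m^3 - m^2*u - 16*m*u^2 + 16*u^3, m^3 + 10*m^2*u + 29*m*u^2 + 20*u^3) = m + 4*u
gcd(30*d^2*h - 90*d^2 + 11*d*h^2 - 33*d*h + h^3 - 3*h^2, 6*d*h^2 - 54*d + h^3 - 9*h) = 6*d*h - 18*d + h^2 - 3*h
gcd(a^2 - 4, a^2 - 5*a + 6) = a - 2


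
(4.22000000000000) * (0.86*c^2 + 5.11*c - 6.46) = 3.6292*c^2 + 21.5642*c - 27.2612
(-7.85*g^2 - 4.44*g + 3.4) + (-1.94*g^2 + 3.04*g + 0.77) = -9.79*g^2 - 1.4*g + 4.17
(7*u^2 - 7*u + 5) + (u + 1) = 7*u^2 - 6*u + 6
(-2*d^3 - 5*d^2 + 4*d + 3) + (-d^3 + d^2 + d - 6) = -3*d^3 - 4*d^2 + 5*d - 3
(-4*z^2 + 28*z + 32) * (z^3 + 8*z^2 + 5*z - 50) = -4*z^5 - 4*z^4 + 236*z^3 + 596*z^2 - 1240*z - 1600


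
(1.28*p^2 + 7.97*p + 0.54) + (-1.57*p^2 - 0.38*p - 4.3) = -0.29*p^2 + 7.59*p - 3.76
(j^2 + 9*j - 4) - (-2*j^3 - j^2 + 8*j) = 2*j^3 + 2*j^2 + j - 4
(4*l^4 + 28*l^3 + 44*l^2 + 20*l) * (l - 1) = 4*l^5 + 24*l^4 + 16*l^3 - 24*l^2 - 20*l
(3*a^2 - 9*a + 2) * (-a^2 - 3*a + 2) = -3*a^4 + 31*a^2 - 24*a + 4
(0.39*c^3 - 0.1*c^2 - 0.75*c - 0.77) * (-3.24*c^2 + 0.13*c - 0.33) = -1.2636*c^5 + 0.3747*c^4 + 2.2883*c^3 + 2.4303*c^2 + 0.1474*c + 0.2541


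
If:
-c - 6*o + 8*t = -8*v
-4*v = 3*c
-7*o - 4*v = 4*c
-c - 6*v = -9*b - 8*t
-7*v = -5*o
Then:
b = 0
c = 0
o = 0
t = 0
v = 0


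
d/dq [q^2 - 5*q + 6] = 2*q - 5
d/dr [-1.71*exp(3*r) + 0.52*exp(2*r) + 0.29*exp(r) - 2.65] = (-5.13*exp(2*r) + 1.04*exp(r) + 0.29)*exp(r)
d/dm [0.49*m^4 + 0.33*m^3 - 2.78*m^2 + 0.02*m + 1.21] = 1.96*m^3 + 0.99*m^2 - 5.56*m + 0.02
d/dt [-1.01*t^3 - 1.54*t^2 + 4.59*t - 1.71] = -3.03*t^2 - 3.08*t + 4.59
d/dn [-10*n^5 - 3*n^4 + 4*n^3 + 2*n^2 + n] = -50*n^4 - 12*n^3 + 12*n^2 + 4*n + 1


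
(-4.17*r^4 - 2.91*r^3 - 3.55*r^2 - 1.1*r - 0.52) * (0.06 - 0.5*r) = 2.085*r^5 + 1.2048*r^4 + 1.6004*r^3 + 0.337*r^2 + 0.194*r - 0.0312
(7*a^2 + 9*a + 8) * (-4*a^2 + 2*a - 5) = -28*a^4 - 22*a^3 - 49*a^2 - 29*a - 40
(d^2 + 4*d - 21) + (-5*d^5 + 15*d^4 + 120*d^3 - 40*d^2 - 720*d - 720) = -5*d^5 + 15*d^4 + 120*d^3 - 39*d^2 - 716*d - 741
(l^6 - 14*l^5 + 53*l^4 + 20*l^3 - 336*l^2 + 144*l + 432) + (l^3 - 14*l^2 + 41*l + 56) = l^6 - 14*l^5 + 53*l^4 + 21*l^3 - 350*l^2 + 185*l + 488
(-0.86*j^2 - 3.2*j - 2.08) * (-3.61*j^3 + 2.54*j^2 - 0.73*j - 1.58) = 3.1046*j^5 + 9.3676*j^4 + 0.00859999999999983*j^3 - 1.5884*j^2 + 6.5744*j + 3.2864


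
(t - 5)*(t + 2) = t^2 - 3*t - 10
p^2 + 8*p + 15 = (p + 3)*(p + 5)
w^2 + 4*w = w*(w + 4)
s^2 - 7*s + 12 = (s - 4)*(s - 3)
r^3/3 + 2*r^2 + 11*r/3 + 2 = (r/3 + 1)*(r + 1)*(r + 2)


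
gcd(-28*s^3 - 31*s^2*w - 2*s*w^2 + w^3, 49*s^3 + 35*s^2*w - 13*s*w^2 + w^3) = 7*s^2 + 6*s*w - w^2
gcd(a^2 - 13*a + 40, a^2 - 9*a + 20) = a - 5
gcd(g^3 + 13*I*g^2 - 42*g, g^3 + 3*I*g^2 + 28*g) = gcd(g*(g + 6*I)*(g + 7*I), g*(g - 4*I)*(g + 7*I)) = g^2 + 7*I*g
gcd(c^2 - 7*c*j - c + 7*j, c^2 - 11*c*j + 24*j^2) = 1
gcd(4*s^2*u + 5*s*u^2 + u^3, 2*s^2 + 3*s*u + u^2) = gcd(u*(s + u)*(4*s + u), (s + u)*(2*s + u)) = s + u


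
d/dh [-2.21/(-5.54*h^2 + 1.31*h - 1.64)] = (2.8951 - 24.4868*h)/(5.54*h^2 - 1.31*h + 1.64)^2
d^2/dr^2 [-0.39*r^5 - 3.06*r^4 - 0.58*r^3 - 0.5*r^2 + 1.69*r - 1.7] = -7.8*r^3 - 36.72*r^2 - 3.48*r - 1.0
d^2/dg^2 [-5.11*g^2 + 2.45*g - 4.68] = -10.2200000000000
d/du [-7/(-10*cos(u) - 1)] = 70*sin(u)/(10*cos(u) + 1)^2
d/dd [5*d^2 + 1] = 10*d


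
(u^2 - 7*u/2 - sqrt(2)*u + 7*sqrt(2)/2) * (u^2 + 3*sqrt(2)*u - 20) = u^4 - 7*u^3/2 + 2*sqrt(2)*u^3 - 26*u^2 - 7*sqrt(2)*u^2 + 20*sqrt(2)*u + 91*u - 70*sqrt(2)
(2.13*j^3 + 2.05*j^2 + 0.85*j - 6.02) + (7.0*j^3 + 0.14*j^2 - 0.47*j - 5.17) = 9.13*j^3 + 2.19*j^2 + 0.38*j - 11.19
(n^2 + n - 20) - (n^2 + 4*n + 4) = -3*n - 24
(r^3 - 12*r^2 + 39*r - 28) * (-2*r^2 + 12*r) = -2*r^5 + 36*r^4 - 222*r^3 + 524*r^2 - 336*r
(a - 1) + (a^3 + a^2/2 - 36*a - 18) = a^3 + a^2/2 - 35*a - 19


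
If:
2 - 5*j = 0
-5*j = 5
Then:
No Solution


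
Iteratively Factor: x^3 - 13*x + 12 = (x - 1)*(x^2 + x - 12) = (x - 1)*(x + 4)*(x - 3)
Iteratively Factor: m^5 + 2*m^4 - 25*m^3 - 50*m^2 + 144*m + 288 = (m - 4)*(m^4 + 6*m^3 - m^2 - 54*m - 72) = (m - 4)*(m + 2)*(m^3 + 4*m^2 - 9*m - 36) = (m - 4)*(m + 2)*(m + 3)*(m^2 + m - 12) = (m - 4)*(m + 2)*(m + 3)*(m + 4)*(m - 3)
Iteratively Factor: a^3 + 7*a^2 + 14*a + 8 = (a + 4)*(a^2 + 3*a + 2) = (a + 2)*(a + 4)*(a + 1)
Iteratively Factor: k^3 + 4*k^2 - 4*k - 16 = (k + 2)*(k^2 + 2*k - 8) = (k - 2)*(k + 2)*(k + 4)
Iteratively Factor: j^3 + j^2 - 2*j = (j - 1)*(j^2 + 2*j) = j*(j - 1)*(j + 2)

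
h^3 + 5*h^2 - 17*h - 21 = (h - 3)*(h + 1)*(h + 7)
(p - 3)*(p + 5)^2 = p^3 + 7*p^2 - 5*p - 75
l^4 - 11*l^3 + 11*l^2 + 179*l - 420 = (l - 7)*(l - 5)*(l - 3)*(l + 4)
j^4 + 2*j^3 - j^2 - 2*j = j*(j - 1)*(j + 1)*(j + 2)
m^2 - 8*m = m*(m - 8)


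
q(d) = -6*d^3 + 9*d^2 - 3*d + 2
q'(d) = -18*d^2 + 18*d - 3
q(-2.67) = 188.38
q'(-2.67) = -179.38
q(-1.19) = 28.43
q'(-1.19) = -49.91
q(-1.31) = 34.86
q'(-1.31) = -57.47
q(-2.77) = 206.89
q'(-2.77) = -190.97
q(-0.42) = 5.29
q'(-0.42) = -13.74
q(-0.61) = 8.54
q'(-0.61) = -20.68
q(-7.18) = 2708.39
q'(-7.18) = -1060.18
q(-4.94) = 959.78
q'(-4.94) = -531.18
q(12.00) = -9106.00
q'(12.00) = -2379.00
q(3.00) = -88.00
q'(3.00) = -111.00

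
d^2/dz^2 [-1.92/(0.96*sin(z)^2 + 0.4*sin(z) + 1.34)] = (7.077888*sin(z)^4 + 2.21184*sin(z)^3 - 20.189184*sin(z)^2 - 5.4528*sin(z) + 4.325376)/(0.96*sin(z)^2 + 0.4*sin(z) + 1.34)^3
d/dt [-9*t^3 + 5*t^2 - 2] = t*(10 - 27*t)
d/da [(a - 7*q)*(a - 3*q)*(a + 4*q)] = 3*a^2 - 12*a*q - 19*q^2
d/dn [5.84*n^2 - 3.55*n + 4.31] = 11.68*n - 3.55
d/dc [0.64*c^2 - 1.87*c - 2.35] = 1.28*c - 1.87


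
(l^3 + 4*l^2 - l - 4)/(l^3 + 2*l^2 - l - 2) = (l + 4)/(l + 2)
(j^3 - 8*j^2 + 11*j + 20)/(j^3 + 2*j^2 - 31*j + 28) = (j^2 - 4*j - 5)/(j^2 + 6*j - 7)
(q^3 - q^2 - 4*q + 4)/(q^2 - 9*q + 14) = (q^2 + q - 2)/(q - 7)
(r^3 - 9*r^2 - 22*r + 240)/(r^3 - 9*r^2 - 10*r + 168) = (r^2 - 3*r - 40)/(r^2 - 3*r - 28)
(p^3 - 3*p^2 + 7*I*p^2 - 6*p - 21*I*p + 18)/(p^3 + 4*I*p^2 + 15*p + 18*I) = (p - 3)/(p - 3*I)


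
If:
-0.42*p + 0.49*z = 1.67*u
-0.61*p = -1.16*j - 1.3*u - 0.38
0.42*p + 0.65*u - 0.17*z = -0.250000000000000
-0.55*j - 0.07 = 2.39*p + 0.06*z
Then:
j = 2.12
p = -0.31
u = -2.33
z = -8.21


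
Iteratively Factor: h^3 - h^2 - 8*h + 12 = (h - 2)*(h^2 + h - 6) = (h - 2)^2*(h + 3)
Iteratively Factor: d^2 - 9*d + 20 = (d - 5)*(d - 4)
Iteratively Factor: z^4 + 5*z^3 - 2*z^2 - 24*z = (z + 4)*(z^3 + z^2 - 6*z) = z*(z + 4)*(z^2 + z - 6) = z*(z + 3)*(z + 4)*(z - 2)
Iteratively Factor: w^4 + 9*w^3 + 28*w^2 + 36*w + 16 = (w + 2)*(w^3 + 7*w^2 + 14*w + 8) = (w + 1)*(w + 2)*(w^2 + 6*w + 8) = (w + 1)*(w + 2)*(w + 4)*(w + 2)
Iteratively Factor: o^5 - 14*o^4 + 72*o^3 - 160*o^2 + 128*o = (o)*(o^4 - 14*o^3 + 72*o^2 - 160*o + 128) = o*(o - 4)*(o^3 - 10*o^2 + 32*o - 32) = o*(o - 4)*(o - 2)*(o^2 - 8*o + 16) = o*(o - 4)^2*(o - 2)*(o - 4)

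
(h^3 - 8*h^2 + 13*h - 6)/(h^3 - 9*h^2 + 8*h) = (h^2 - 7*h + 6)/(h*(h - 8))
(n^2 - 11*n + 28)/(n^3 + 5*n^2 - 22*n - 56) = (n - 7)/(n^2 + 9*n + 14)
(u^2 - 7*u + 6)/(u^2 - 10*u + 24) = (u - 1)/(u - 4)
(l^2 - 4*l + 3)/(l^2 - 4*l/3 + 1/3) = 3*(l - 3)/(3*l - 1)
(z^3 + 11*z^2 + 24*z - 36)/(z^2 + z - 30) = (z^2 + 5*z - 6)/(z - 5)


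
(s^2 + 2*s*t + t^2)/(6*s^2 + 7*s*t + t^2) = (s + t)/(6*s + t)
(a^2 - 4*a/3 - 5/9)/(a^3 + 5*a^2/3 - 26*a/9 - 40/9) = (3*a + 1)/(3*a^2 + 10*a + 8)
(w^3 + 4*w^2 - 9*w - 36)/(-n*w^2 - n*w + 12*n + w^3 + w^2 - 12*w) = (w + 3)/(-n + w)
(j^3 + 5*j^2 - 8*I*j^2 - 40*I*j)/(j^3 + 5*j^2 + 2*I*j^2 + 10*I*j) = (j - 8*I)/(j + 2*I)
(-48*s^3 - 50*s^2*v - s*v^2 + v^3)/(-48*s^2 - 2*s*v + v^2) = s + v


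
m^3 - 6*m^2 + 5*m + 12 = (m - 4)*(m - 3)*(m + 1)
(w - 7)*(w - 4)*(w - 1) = w^3 - 12*w^2 + 39*w - 28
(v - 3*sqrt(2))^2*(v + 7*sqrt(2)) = v^3 + sqrt(2)*v^2 - 66*v + 126*sqrt(2)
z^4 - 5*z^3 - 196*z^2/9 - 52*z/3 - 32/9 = (z - 8)*(z + 1/3)*(z + 2/3)*(z + 2)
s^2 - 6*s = s*(s - 6)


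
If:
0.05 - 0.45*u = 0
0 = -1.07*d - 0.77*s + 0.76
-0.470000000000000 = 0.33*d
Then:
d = -1.42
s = 2.97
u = 0.11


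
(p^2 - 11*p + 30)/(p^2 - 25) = (p - 6)/(p + 5)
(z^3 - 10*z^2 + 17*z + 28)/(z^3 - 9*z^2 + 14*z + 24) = (z - 7)/(z - 6)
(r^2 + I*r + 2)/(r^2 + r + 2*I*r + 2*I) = (r - I)/(r + 1)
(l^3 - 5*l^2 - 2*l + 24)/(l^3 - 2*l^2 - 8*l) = (l - 3)/l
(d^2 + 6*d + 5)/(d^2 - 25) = (d + 1)/(d - 5)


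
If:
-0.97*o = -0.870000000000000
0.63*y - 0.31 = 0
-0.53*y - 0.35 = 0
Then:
No Solution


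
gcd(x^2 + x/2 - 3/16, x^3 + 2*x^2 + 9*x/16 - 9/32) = x^2 + x/2 - 3/16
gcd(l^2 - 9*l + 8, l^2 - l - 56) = l - 8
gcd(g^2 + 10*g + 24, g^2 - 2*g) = 1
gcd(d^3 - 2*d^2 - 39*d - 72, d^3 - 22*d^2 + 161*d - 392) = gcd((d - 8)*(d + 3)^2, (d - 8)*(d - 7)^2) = d - 8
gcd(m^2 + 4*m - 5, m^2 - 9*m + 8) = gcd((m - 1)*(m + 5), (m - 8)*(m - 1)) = m - 1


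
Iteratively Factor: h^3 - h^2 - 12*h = (h + 3)*(h^2 - 4*h) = h*(h + 3)*(h - 4)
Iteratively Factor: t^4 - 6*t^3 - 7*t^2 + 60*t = (t - 5)*(t^3 - t^2 - 12*t) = (t - 5)*(t - 4)*(t^2 + 3*t) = t*(t - 5)*(t - 4)*(t + 3)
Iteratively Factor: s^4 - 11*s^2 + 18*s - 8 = (s + 4)*(s^3 - 4*s^2 + 5*s - 2) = (s - 1)*(s + 4)*(s^2 - 3*s + 2) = (s - 1)^2*(s + 4)*(s - 2)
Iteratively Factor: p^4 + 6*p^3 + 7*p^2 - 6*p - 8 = (p - 1)*(p^3 + 7*p^2 + 14*p + 8) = (p - 1)*(p + 4)*(p^2 + 3*p + 2) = (p - 1)*(p + 1)*(p + 4)*(p + 2)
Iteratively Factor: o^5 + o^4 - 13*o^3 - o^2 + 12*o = (o - 1)*(o^4 + 2*o^3 - 11*o^2 - 12*o) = (o - 1)*(o + 4)*(o^3 - 2*o^2 - 3*o) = (o - 1)*(o + 1)*(o + 4)*(o^2 - 3*o) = (o - 3)*(o - 1)*(o + 1)*(o + 4)*(o)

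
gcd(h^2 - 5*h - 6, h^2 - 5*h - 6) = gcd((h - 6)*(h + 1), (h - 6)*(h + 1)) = h^2 - 5*h - 6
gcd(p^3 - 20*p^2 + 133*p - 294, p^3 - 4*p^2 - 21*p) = p - 7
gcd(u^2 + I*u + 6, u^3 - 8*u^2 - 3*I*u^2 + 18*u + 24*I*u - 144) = u + 3*I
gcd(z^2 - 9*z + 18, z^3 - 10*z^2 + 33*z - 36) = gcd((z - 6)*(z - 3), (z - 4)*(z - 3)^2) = z - 3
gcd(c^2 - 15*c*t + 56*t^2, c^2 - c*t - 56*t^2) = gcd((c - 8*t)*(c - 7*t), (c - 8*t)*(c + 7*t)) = -c + 8*t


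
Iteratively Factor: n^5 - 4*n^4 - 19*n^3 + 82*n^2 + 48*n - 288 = (n - 4)*(n^4 - 19*n^2 + 6*n + 72) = (n - 4)*(n - 3)*(n^3 + 3*n^2 - 10*n - 24) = (n - 4)*(n - 3)*(n + 4)*(n^2 - n - 6) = (n - 4)*(n - 3)^2*(n + 4)*(n + 2)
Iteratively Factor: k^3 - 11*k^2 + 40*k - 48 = (k - 4)*(k^2 - 7*k + 12) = (k - 4)^2*(k - 3)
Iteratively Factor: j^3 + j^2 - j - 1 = (j + 1)*(j^2 - 1) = (j + 1)^2*(j - 1)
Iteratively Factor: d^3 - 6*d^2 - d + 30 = (d - 3)*(d^2 - 3*d - 10) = (d - 3)*(d + 2)*(d - 5)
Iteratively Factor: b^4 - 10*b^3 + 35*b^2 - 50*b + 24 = (b - 2)*(b^3 - 8*b^2 + 19*b - 12) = (b - 2)*(b - 1)*(b^2 - 7*b + 12) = (b - 3)*(b - 2)*(b - 1)*(b - 4)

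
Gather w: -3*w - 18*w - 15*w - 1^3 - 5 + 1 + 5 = -36*w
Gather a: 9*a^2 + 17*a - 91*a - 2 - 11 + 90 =9*a^2 - 74*a + 77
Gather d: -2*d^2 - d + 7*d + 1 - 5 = -2*d^2 + 6*d - 4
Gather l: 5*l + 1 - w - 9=5*l - w - 8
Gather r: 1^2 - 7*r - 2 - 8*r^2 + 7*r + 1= -8*r^2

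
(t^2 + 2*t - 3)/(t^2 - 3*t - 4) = (-t^2 - 2*t + 3)/(-t^2 + 3*t + 4)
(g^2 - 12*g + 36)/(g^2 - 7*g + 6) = (g - 6)/(g - 1)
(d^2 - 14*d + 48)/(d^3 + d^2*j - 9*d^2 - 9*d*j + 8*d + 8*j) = (d - 6)/(d^2 + d*j - d - j)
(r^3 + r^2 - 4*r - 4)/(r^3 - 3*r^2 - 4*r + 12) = (r + 1)/(r - 3)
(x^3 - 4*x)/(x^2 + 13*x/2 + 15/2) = 2*x*(x^2 - 4)/(2*x^2 + 13*x + 15)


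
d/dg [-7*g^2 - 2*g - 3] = -14*g - 2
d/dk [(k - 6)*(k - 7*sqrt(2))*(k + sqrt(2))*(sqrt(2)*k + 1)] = 4*sqrt(2)*k^3 - 33*k^2 - 18*sqrt(2)*k^2 - 40*sqrt(2)*k + 132*k - 14 + 120*sqrt(2)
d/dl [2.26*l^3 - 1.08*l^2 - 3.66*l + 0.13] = 6.78*l^2 - 2.16*l - 3.66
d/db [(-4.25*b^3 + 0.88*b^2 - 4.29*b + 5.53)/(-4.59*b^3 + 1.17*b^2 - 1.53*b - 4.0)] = (-0.933299999999999*b^4 - 26.3772*b^3 + 130.821*b^2 - 19.9802*b + 25.6209)/(21.0681*b^6 - 10.7406*b^5 + 15.4143*b^4 + 33.1398*b^3 - 7.0191*b^2 + 12.24*b + 16.0)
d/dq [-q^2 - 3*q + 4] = -2*q - 3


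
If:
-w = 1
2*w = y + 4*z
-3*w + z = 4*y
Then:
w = -1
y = 10/17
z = -11/17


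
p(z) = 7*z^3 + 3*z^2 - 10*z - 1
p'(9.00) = 1745.00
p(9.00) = 5255.00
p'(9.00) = 1745.00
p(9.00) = 5255.00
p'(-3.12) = 175.70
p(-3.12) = -153.20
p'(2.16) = 100.94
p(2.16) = 61.94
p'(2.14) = 99.01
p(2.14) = 59.94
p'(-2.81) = 138.96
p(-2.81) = -104.53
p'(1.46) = 43.52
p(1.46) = 12.58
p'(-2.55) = 111.25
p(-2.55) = -72.06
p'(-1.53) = 29.98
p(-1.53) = -3.75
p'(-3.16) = 180.74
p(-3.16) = -160.32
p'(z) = 21*z^2 + 6*z - 10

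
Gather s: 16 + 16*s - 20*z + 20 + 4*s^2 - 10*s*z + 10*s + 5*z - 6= 4*s^2 + s*(26 - 10*z) - 15*z + 30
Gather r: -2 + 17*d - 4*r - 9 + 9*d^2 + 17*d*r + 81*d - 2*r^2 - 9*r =9*d^2 + 98*d - 2*r^2 + r*(17*d - 13) - 11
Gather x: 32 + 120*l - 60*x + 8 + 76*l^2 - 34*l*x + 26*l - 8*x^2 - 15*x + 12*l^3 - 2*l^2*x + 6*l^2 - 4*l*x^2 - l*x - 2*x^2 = 12*l^3 + 82*l^2 + 146*l + x^2*(-4*l - 10) + x*(-2*l^2 - 35*l - 75) + 40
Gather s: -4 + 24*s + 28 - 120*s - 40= -96*s - 16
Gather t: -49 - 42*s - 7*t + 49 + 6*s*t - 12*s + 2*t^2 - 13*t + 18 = -54*s + 2*t^2 + t*(6*s - 20) + 18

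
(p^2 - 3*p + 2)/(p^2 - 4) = (p - 1)/(p + 2)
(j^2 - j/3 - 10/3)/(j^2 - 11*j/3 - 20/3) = (-3*j^2 + j + 10)/(-3*j^2 + 11*j + 20)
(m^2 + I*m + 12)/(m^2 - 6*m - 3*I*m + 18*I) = (m + 4*I)/(m - 6)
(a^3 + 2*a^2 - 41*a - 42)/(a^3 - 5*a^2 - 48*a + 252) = (a + 1)/(a - 6)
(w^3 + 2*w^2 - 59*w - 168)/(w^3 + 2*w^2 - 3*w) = (w^2 - w - 56)/(w*(w - 1))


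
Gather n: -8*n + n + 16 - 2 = 14 - 7*n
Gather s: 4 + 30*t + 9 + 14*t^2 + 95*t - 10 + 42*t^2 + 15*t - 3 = 56*t^2 + 140*t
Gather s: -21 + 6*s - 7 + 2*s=8*s - 28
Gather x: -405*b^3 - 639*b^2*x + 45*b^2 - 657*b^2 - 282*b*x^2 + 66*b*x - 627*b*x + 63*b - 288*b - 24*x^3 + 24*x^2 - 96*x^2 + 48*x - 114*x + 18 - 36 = -405*b^3 - 612*b^2 - 225*b - 24*x^3 + x^2*(-282*b - 72) + x*(-639*b^2 - 561*b - 66) - 18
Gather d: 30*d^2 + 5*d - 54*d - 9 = 30*d^2 - 49*d - 9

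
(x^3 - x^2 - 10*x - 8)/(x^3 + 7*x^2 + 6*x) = (x^2 - 2*x - 8)/(x*(x + 6))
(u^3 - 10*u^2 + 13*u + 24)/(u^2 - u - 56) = (u^2 - 2*u - 3)/(u + 7)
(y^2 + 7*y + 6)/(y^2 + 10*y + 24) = (y + 1)/(y + 4)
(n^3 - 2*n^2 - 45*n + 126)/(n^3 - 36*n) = (n^2 + 4*n - 21)/(n*(n + 6))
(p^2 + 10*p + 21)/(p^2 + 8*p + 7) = (p + 3)/(p + 1)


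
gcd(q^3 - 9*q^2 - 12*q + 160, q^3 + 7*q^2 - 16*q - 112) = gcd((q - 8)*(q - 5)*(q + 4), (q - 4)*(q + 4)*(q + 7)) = q + 4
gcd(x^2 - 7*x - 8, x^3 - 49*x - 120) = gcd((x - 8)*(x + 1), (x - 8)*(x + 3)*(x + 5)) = x - 8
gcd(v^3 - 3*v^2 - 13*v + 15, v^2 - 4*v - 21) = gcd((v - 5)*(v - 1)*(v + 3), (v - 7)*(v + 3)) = v + 3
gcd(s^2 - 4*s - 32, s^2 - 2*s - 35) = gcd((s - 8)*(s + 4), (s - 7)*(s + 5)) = 1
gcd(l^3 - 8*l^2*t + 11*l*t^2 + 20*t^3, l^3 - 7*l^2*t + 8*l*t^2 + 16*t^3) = -l^2 + 3*l*t + 4*t^2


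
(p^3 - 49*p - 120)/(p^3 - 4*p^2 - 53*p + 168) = (p^2 + 8*p + 15)/(p^2 + 4*p - 21)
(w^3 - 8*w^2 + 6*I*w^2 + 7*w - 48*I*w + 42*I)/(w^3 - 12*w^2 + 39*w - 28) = (w + 6*I)/(w - 4)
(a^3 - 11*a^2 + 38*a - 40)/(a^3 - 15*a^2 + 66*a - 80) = (a - 4)/(a - 8)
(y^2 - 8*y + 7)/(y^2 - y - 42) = (y - 1)/(y + 6)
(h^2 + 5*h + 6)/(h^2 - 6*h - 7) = (h^2 + 5*h + 6)/(h^2 - 6*h - 7)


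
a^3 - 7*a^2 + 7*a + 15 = (a - 5)*(a - 3)*(a + 1)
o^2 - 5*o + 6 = (o - 3)*(o - 2)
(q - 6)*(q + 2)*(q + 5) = q^3 + q^2 - 32*q - 60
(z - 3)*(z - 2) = z^2 - 5*z + 6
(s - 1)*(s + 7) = s^2 + 6*s - 7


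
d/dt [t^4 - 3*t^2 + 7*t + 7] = 4*t^3 - 6*t + 7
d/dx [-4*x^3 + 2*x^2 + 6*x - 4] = -12*x^2 + 4*x + 6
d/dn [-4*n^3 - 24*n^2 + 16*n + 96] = -12*n^2 - 48*n + 16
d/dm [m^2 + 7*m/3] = 2*m + 7/3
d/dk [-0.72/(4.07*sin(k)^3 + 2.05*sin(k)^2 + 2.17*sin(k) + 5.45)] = (8.7912*sin(k)^2 + 2.952*sin(k) + 1.5624)*cos(k)/(4.07*sin(k)^3 + 2.05*sin(k)^2 + 2.17*sin(k) + 5.45)^2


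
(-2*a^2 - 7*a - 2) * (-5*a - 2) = 10*a^3 + 39*a^2 + 24*a + 4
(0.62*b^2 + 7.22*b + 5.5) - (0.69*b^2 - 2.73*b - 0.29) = -0.07*b^2 + 9.95*b + 5.79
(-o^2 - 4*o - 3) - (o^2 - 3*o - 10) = -2*o^2 - o + 7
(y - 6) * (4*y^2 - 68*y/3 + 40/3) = 4*y^3 - 140*y^2/3 + 448*y/3 - 80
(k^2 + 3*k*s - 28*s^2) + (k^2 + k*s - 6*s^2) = 2*k^2 + 4*k*s - 34*s^2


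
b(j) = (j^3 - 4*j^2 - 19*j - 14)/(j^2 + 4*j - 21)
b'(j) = (-2*j - 4)*(j^3 - 4*j^2 - 19*j - 14)/(j^2 + 4*j - 21)^2 + (3*j^2 - 8*j - 19)/(j^2 + 4*j - 21)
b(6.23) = -1.07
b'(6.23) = 1.53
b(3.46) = -17.92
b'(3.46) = 38.42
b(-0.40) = 0.32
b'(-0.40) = 0.73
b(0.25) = 0.95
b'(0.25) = 1.26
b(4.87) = -3.87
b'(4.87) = 2.99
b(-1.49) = -0.09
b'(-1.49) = 0.01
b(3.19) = -42.79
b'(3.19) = 222.20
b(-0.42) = 0.30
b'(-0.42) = 0.71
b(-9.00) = -37.33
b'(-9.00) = -9.44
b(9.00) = 2.29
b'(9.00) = 1.06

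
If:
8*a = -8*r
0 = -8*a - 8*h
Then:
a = -r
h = r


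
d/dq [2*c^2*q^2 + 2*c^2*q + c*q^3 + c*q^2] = c*(4*c*q + 2*c + 3*q^2 + 2*q)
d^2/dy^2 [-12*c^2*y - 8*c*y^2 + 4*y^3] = -16*c + 24*y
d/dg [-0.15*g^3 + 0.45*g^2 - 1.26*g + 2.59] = -0.45*g^2 + 0.9*g - 1.26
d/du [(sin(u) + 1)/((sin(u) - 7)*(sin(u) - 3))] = (-2*sin(u) + cos(u)^2 + 30)*cos(u)/((sin(u) - 7)^2*(sin(u) - 3)^2)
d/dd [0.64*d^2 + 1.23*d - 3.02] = 1.28*d + 1.23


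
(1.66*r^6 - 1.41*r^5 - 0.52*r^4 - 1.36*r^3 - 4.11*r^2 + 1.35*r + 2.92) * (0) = 0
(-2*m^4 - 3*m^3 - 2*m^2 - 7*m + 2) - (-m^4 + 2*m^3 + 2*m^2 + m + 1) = -m^4 - 5*m^3 - 4*m^2 - 8*m + 1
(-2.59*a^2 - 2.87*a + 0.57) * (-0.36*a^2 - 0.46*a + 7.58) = 0.9324*a^4 + 2.2246*a^3 - 18.5172*a^2 - 22.0168*a + 4.3206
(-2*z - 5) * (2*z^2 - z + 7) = -4*z^3 - 8*z^2 - 9*z - 35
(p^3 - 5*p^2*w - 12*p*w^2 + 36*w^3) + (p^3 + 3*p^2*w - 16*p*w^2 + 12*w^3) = 2*p^3 - 2*p^2*w - 28*p*w^2 + 48*w^3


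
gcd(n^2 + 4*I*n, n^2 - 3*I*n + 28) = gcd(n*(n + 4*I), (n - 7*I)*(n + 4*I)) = n + 4*I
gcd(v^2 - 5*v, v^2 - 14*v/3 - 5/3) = v - 5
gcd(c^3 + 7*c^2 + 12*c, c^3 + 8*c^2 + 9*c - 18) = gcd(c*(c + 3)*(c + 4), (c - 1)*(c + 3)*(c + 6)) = c + 3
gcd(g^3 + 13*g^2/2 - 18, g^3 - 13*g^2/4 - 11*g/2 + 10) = g + 2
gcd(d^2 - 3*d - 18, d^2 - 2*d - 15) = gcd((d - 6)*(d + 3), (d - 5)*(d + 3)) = d + 3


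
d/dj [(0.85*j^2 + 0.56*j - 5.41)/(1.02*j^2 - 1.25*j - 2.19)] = (-1.6337*j^2 + 7.3134*j - 7.9889)/(1.0404*j^4 - 2.55*j^3 - 2.9051*j^2 + 5.475*j + 4.7961)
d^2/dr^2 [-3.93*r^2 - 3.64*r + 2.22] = -7.86000000000000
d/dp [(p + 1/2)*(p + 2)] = 2*p + 5/2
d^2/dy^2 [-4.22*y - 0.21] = 0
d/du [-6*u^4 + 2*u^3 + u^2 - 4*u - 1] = -24*u^3 + 6*u^2 + 2*u - 4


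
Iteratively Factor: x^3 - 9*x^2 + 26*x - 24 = (x - 4)*(x^2 - 5*x + 6) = (x - 4)*(x - 3)*(x - 2)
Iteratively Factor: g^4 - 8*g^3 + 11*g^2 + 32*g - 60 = (g - 5)*(g^3 - 3*g^2 - 4*g + 12) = (g - 5)*(g - 2)*(g^2 - g - 6) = (g - 5)*(g - 2)*(g + 2)*(g - 3)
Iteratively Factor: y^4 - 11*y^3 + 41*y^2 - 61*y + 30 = (y - 5)*(y^3 - 6*y^2 + 11*y - 6) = (y - 5)*(y - 3)*(y^2 - 3*y + 2) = (y - 5)*(y - 3)*(y - 1)*(y - 2)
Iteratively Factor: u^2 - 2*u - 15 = (u - 5)*(u + 3)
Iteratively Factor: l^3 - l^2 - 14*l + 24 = (l - 2)*(l^2 + l - 12) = (l - 3)*(l - 2)*(l + 4)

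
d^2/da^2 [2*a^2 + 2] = 4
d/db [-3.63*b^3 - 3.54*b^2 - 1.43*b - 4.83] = -10.89*b^2 - 7.08*b - 1.43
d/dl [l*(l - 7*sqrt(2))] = 2*l - 7*sqrt(2)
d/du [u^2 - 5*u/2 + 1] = 2*u - 5/2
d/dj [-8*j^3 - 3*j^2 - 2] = 6*j*(-4*j - 1)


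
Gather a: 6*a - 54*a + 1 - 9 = -48*a - 8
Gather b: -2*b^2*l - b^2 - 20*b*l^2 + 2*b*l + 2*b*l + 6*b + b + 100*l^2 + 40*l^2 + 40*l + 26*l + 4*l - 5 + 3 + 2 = b^2*(-2*l - 1) + b*(-20*l^2 + 4*l + 7) + 140*l^2 + 70*l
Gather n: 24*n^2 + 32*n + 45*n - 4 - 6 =24*n^2 + 77*n - 10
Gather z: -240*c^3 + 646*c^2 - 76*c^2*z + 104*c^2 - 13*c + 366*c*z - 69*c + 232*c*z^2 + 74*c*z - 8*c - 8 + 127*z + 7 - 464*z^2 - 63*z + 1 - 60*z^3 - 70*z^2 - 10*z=-240*c^3 + 750*c^2 - 90*c - 60*z^3 + z^2*(232*c - 534) + z*(-76*c^2 + 440*c + 54)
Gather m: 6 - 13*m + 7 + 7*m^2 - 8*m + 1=7*m^2 - 21*m + 14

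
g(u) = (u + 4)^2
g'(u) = 2*u + 8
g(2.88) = 47.33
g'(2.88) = 13.76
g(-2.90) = 1.21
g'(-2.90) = 2.20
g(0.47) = 19.98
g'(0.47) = 8.94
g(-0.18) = 14.59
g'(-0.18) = 7.64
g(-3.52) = 0.23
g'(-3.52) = 0.96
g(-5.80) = 3.24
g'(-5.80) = -3.60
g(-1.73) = 5.15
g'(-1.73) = 4.54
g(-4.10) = 0.01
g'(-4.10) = -0.20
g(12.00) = 256.00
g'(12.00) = 32.00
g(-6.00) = 4.00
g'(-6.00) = -4.00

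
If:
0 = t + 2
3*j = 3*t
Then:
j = -2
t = -2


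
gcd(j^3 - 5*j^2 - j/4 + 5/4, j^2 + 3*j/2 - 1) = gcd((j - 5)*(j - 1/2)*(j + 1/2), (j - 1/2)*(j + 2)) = j - 1/2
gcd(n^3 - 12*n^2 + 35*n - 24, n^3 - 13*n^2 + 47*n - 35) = n - 1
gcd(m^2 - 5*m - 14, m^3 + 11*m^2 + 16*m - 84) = 1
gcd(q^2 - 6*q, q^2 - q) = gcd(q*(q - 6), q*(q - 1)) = q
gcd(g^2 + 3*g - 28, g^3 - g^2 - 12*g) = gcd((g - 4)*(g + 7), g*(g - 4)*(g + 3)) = g - 4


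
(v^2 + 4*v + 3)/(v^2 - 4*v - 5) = (v + 3)/(v - 5)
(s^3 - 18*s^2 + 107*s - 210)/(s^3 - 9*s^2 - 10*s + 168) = (s - 5)/(s + 4)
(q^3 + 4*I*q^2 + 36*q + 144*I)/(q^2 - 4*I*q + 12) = (q^2 + 10*I*q - 24)/(q + 2*I)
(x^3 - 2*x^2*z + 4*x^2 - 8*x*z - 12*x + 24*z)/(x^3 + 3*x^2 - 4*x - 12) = (x^2 - 2*x*z + 6*x - 12*z)/(x^2 + 5*x + 6)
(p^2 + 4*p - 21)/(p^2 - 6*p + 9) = (p + 7)/(p - 3)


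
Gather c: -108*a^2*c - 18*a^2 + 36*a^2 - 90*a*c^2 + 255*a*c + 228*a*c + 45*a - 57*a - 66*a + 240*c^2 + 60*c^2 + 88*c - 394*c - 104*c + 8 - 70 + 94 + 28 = 18*a^2 - 78*a + c^2*(300 - 90*a) + c*(-108*a^2 + 483*a - 410) + 60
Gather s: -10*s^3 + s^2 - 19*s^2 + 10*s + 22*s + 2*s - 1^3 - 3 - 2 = -10*s^3 - 18*s^2 + 34*s - 6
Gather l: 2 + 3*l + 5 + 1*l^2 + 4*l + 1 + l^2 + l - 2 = 2*l^2 + 8*l + 6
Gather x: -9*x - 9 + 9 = -9*x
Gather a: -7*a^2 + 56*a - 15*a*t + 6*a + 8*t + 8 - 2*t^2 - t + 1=-7*a^2 + a*(62 - 15*t) - 2*t^2 + 7*t + 9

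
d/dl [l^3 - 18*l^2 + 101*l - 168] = 3*l^2 - 36*l + 101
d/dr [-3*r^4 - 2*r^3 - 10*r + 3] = -12*r^3 - 6*r^2 - 10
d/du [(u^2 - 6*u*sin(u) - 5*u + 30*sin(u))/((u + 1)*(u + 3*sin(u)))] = (-9*u^3*cos(u) + 9*u^2*sin(u) + 36*u^2*cos(u) + 6*u^2 - 54*u*sin(u) + 45*u*cos(u) - 108*sin(u)^2 - 45*sin(u))/((u + 1)^2*(u + 3*sin(u))^2)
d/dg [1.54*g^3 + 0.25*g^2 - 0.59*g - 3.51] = 4.62*g^2 + 0.5*g - 0.59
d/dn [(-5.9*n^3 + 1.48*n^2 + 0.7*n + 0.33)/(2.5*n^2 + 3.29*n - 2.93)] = (-14.75*n^4 - 38.822*n^3 + 54.9802*n^2 - 10.3228*n - 3.1367)/(6.25*n^4 + 16.45*n^3 - 3.8259*n^2 - 19.2794*n + 8.5849)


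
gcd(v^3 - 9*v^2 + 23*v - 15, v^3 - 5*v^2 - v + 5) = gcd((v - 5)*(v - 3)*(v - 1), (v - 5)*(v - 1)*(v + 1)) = v^2 - 6*v + 5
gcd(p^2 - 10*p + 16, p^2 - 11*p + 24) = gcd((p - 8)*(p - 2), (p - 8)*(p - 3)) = p - 8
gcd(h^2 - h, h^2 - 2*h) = h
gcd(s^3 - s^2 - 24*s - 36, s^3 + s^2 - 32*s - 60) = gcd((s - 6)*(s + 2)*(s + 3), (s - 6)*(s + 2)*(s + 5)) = s^2 - 4*s - 12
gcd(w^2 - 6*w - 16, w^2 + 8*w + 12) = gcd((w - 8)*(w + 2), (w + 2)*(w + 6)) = w + 2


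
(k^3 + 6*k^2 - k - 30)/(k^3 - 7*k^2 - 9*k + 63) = (k^2 + 3*k - 10)/(k^2 - 10*k + 21)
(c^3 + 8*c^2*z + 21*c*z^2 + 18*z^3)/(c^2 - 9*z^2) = (-c^2 - 5*c*z - 6*z^2)/(-c + 3*z)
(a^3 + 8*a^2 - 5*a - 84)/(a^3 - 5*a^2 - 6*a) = (-a^3 - 8*a^2 + 5*a + 84)/(a*(-a^2 + 5*a + 6))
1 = 1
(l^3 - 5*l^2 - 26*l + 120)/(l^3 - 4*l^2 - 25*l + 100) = (l - 6)/(l - 5)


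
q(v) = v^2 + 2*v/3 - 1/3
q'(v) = 2*v + 2/3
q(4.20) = 20.11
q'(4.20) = 9.07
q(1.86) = 4.37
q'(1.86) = 4.39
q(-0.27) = -0.44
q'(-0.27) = 0.13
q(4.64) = 24.29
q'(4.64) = 9.95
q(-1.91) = 2.04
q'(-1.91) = -3.15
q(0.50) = 0.25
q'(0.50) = 1.67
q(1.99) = 4.95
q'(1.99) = 4.65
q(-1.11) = 0.16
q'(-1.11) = -1.55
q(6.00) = 39.67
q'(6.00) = 12.67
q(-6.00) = 31.67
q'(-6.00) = -11.33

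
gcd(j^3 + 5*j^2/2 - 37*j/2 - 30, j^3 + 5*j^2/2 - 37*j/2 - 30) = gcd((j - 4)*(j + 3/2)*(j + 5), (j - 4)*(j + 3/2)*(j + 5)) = j^3 + 5*j^2/2 - 37*j/2 - 30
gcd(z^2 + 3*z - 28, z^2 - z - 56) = z + 7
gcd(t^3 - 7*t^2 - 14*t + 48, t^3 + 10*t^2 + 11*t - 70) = t - 2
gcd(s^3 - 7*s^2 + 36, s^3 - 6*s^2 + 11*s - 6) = s - 3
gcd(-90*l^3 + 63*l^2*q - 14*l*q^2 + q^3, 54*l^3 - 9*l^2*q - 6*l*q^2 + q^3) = 18*l^2 - 9*l*q + q^2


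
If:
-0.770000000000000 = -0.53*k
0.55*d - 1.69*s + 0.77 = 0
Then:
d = 3.07272727272727*s - 1.4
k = 1.45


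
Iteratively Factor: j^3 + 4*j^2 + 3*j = (j + 3)*(j^2 + j) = j*(j + 3)*(j + 1)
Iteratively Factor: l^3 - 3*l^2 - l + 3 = (l - 1)*(l^2 - 2*l - 3) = (l - 1)*(l + 1)*(l - 3)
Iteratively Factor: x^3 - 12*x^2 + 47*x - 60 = (x - 5)*(x^2 - 7*x + 12) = (x - 5)*(x - 4)*(x - 3)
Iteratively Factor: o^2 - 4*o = (o)*(o - 4)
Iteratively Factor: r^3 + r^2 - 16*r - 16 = (r - 4)*(r^2 + 5*r + 4) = (r - 4)*(r + 4)*(r + 1)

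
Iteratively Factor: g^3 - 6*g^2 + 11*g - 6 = (g - 3)*(g^2 - 3*g + 2) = (g - 3)*(g - 2)*(g - 1)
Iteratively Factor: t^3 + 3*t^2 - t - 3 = (t + 1)*(t^2 + 2*t - 3) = (t - 1)*(t + 1)*(t + 3)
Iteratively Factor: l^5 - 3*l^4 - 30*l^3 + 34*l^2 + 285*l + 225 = (l - 5)*(l^4 + 2*l^3 - 20*l^2 - 66*l - 45) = (l - 5)*(l + 3)*(l^3 - l^2 - 17*l - 15) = (l - 5)*(l + 3)^2*(l^2 - 4*l - 5) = (l - 5)*(l + 1)*(l + 3)^2*(l - 5)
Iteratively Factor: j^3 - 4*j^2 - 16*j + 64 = (j + 4)*(j^2 - 8*j + 16) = (j - 4)*(j + 4)*(j - 4)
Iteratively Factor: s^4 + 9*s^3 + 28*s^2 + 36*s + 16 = (s + 1)*(s^3 + 8*s^2 + 20*s + 16) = (s + 1)*(s + 4)*(s^2 + 4*s + 4) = (s + 1)*(s + 2)*(s + 4)*(s + 2)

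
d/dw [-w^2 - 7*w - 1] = -2*w - 7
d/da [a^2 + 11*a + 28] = 2*a + 11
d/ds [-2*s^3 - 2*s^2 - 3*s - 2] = -6*s^2 - 4*s - 3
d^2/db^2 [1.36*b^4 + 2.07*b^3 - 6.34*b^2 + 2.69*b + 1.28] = 16.32*b^2 + 12.42*b - 12.68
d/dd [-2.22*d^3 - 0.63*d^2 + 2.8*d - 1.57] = -6.66*d^2 - 1.26*d + 2.8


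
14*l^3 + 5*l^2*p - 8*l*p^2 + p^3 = (-7*l + p)*(-2*l + p)*(l + p)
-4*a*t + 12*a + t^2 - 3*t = (-4*a + t)*(t - 3)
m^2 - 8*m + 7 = (m - 7)*(m - 1)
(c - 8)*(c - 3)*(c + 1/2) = c^3 - 21*c^2/2 + 37*c/2 + 12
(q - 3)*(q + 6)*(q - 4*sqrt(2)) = q^3 - 4*sqrt(2)*q^2 + 3*q^2 - 18*q - 12*sqrt(2)*q + 72*sqrt(2)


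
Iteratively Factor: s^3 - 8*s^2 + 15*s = (s)*(s^2 - 8*s + 15) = s*(s - 3)*(s - 5)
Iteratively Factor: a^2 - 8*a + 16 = (a - 4)*(a - 4)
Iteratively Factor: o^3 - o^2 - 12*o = (o + 3)*(o^2 - 4*o) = (o - 4)*(o + 3)*(o)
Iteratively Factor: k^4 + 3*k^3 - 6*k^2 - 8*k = (k + 4)*(k^3 - k^2 - 2*k) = (k + 1)*(k + 4)*(k^2 - 2*k) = k*(k + 1)*(k + 4)*(k - 2)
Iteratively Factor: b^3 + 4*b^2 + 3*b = (b)*(b^2 + 4*b + 3) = b*(b + 1)*(b + 3)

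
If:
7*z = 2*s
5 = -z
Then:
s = -35/2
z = -5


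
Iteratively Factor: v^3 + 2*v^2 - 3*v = (v + 3)*(v^2 - v) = v*(v + 3)*(v - 1)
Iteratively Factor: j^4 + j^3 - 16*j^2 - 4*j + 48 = (j - 2)*(j^3 + 3*j^2 - 10*j - 24) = (j - 2)*(j + 2)*(j^2 + j - 12) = (j - 3)*(j - 2)*(j + 2)*(j + 4)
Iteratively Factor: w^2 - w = (w)*(w - 1)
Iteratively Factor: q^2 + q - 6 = (q + 3)*(q - 2)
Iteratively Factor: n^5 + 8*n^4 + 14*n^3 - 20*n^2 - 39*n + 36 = (n + 3)*(n^4 + 5*n^3 - n^2 - 17*n + 12) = (n + 3)*(n + 4)*(n^3 + n^2 - 5*n + 3) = (n - 1)*(n + 3)*(n + 4)*(n^2 + 2*n - 3) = (n - 1)*(n + 3)^2*(n + 4)*(n - 1)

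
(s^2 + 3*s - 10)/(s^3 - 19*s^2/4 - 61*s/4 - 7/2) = 4*(-s^2 - 3*s + 10)/(-4*s^3 + 19*s^2 + 61*s + 14)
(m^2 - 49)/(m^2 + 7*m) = (m - 7)/m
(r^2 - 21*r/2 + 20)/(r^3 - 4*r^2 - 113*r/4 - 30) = 2*(2*r - 5)/(4*r^2 + 16*r + 15)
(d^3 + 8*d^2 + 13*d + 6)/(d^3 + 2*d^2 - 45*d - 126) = (d^2 + 2*d + 1)/(d^2 - 4*d - 21)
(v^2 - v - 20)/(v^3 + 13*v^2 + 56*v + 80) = (v - 5)/(v^2 + 9*v + 20)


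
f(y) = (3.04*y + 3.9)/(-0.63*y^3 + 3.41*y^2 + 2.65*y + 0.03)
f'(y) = (3.04*y + 3.9)*(1.89*y^2 - 6.82*y - 2.65)/(-0.63*y^3 + 3.41*y^2 + 2.65*y + 0.03)^2 + 3.04/(-0.63*y^3 + 3.41*y^2 + 2.65*y + 0.03)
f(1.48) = 0.90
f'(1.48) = -0.50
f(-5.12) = -0.07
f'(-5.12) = -0.02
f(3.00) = 0.60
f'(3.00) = -0.03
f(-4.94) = -0.08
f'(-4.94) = -0.02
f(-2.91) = -0.13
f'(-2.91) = -0.04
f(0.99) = 1.28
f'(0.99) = -1.23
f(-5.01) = -0.07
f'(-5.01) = -0.02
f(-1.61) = -0.14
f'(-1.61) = 0.17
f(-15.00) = -0.01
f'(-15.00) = -0.00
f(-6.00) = -0.06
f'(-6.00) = -0.01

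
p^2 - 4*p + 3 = (p - 3)*(p - 1)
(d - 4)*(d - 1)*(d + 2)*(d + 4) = d^4 + d^3 - 18*d^2 - 16*d + 32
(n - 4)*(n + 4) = n^2 - 16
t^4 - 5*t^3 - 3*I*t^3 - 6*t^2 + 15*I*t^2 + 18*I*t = t*(t - 6)*(t + 1)*(t - 3*I)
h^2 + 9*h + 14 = (h + 2)*(h + 7)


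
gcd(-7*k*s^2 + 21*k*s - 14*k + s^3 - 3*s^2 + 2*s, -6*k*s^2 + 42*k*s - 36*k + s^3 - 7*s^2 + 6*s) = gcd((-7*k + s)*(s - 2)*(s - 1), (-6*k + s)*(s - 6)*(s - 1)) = s - 1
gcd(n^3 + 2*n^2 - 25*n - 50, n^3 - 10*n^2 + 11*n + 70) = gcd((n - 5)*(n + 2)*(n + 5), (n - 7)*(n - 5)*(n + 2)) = n^2 - 3*n - 10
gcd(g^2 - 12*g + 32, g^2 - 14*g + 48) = g - 8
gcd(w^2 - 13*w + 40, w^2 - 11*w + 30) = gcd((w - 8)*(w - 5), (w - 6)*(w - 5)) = w - 5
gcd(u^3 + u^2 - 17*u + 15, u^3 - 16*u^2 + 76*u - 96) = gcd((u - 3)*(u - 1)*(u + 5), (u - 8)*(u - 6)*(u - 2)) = 1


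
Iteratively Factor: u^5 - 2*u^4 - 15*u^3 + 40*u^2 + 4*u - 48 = (u - 3)*(u^4 + u^3 - 12*u^2 + 4*u + 16) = (u - 3)*(u + 1)*(u^3 - 12*u + 16) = (u - 3)*(u - 2)*(u + 1)*(u^2 + 2*u - 8) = (u - 3)*(u - 2)*(u + 1)*(u + 4)*(u - 2)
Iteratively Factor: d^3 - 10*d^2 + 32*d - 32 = (d - 4)*(d^2 - 6*d + 8) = (d - 4)*(d - 2)*(d - 4)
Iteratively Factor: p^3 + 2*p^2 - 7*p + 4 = (p - 1)*(p^2 + 3*p - 4) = (p - 1)^2*(p + 4)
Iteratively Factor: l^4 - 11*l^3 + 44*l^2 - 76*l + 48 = (l - 3)*(l^3 - 8*l^2 + 20*l - 16) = (l - 4)*(l - 3)*(l^2 - 4*l + 4) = (l - 4)*(l - 3)*(l - 2)*(l - 2)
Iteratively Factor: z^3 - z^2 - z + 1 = (z - 1)*(z^2 - 1) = (z - 1)^2*(z + 1)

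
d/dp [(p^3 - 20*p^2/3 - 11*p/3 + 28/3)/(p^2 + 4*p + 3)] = (3*p^4 + 24*p^3 - 42*p^2 - 176*p - 145)/(3*(p^4 + 8*p^3 + 22*p^2 + 24*p + 9))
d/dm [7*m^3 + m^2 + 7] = m*(21*m + 2)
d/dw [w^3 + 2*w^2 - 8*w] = 3*w^2 + 4*w - 8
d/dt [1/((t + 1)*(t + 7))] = 2*(-t - 4)/(t^4 + 16*t^3 + 78*t^2 + 112*t + 49)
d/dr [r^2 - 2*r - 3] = 2*r - 2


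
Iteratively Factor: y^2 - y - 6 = (y - 3)*(y + 2)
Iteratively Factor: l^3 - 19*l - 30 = (l - 5)*(l^2 + 5*l + 6) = (l - 5)*(l + 2)*(l + 3)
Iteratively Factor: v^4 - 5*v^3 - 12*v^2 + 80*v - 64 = (v - 1)*(v^3 - 4*v^2 - 16*v + 64) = (v - 4)*(v - 1)*(v^2 - 16) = (v - 4)^2*(v - 1)*(v + 4)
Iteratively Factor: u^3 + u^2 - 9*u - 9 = (u - 3)*(u^2 + 4*u + 3) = (u - 3)*(u + 3)*(u + 1)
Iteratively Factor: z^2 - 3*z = (z - 3)*(z)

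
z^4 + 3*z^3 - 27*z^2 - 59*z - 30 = (z - 5)*(z + 1)^2*(z + 6)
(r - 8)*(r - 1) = r^2 - 9*r + 8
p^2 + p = p*(p + 1)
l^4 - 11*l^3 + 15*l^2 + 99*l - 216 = (l - 8)*(l - 3)^2*(l + 3)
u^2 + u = u*(u + 1)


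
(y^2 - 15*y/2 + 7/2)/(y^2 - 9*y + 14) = (y - 1/2)/(y - 2)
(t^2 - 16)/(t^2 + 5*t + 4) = (t - 4)/(t + 1)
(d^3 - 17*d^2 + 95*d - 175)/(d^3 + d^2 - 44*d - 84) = (d^2 - 10*d + 25)/(d^2 + 8*d + 12)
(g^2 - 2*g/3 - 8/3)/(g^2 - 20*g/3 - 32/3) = (g - 2)/(g - 8)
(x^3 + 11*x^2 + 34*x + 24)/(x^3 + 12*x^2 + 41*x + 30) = (x + 4)/(x + 5)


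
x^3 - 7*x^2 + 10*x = x*(x - 5)*(x - 2)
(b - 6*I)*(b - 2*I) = b^2 - 8*I*b - 12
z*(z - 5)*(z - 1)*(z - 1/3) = z^4 - 19*z^3/3 + 7*z^2 - 5*z/3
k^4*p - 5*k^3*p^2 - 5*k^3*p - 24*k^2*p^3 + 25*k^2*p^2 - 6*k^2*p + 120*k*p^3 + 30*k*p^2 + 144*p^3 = (k - 6)*(k - 8*p)*(k + 3*p)*(k*p + p)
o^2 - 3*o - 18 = (o - 6)*(o + 3)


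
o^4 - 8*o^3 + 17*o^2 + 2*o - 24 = (o - 4)*(o - 3)*(o - 2)*(o + 1)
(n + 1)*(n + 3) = n^2 + 4*n + 3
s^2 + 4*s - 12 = (s - 2)*(s + 6)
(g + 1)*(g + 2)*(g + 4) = g^3 + 7*g^2 + 14*g + 8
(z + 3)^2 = z^2 + 6*z + 9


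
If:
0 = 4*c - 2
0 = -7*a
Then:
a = 0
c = 1/2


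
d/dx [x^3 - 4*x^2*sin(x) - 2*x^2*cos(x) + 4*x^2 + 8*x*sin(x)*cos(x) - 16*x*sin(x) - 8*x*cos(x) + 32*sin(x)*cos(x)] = 2*x^2*sin(x) - 4*x^2*cos(x) + 3*x^2 - 20*x*cos(x) + 8*x*cos(2*x) + 8*x - 16*sin(x) + 4*sin(2*x) - 8*cos(x) + 32*cos(2*x)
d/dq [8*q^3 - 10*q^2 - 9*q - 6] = 24*q^2 - 20*q - 9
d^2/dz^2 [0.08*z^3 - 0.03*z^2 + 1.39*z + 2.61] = 0.48*z - 0.06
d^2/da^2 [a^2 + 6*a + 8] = 2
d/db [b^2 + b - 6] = 2*b + 1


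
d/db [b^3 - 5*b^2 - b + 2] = 3*b^2 - 10*b - 1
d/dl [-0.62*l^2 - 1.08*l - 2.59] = -1.24*l - 1.08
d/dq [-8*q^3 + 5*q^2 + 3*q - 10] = -24*q^2 + 10*q + 3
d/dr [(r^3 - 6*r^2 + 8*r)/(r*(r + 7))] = (r^2 + 14*r - 50)/(r^2 + 14*r + 49)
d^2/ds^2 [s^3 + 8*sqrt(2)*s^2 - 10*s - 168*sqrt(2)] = 6*s + 16*sqrt(2)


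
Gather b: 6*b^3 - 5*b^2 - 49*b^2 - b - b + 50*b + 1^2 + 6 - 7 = 6*b^3 - 54*b^2 + 48*b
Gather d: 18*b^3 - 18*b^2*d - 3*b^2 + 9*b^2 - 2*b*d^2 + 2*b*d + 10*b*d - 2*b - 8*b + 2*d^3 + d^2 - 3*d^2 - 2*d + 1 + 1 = 18*b^3 + 6*b^2 - 10*b + 2*d^3 + d^2*(-2*b - 2) + d*(-18*b^2 + 12*b - 2) + 2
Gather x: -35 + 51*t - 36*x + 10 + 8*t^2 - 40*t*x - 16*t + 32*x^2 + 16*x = 8*t^2 + 35*t + 32*x^2 + x*(-40*t - 20) - 25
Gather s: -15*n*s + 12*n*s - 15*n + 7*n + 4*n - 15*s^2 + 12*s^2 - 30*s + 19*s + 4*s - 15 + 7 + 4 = -4*n - 3*s^2 + s*(-3*n - 7) - 4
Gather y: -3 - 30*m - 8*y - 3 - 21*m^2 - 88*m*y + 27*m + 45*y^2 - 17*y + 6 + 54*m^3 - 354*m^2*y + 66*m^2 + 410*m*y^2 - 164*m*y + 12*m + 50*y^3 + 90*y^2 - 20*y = 54*m^3 + 45*m^2 + 9*m + 50*y^3 + y^2*(410*m + 135) + y*(-354*m^2 - 252*m - 45)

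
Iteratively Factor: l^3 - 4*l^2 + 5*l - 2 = (l - 1)*(l^2 - 3*l + 2) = (l - 2)*(l - 1)*(l - 1)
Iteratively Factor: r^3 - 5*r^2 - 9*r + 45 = (r - 3)*(r^2 - 2*r - 15) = (r - 3)*(r + 3)*(r - 5)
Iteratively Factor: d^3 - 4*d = (d)*(d^2 - 4) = d*(d - 2)*(d + 2)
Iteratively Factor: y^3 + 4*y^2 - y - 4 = (y + 1)*(y^2 + 3*y - 4) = (y - 1)*(y + 1)*(y + 4)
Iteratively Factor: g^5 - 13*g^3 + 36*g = (g)*(g^4 - 13*g^2 + 36) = g*(g - 3)*(g^3 + 3*g^2 - 4*g - 12) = g*(g - 3)*(g - 2)*(g^2 + 5*g + 6) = g*(g - 3)*(g - 2)*(g + 2)*(g + 3)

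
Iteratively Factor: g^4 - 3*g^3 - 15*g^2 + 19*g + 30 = (g + 1)*(g^3 - 4*g^2 - 11*g + 30) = (g - 2)*(g + 1)*(g^2 - 2*g - 15) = (g - 2)*(g + 1)*(g + 3)*(g - 5)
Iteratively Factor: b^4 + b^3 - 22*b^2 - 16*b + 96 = (b + 3)*(b^3 - 2*b^2 - 16*b + 32) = (b - 4)*(b + 3)*(b^2 + 2*b - 8) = (b - 4)*(b + 3)*(b + 4)*(b - 2)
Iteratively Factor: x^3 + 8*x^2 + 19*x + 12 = (x + 4)*(x^2 + 4*x + 3) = (x + 3)*(x + 4)*(x + 1)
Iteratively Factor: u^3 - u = (u - 1)*(u^2 + u) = u*(u - 1)*(u + 1)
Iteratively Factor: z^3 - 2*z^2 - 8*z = (z)*(z^2 - 2*z - 8) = z*(z - 4)*(z + 2)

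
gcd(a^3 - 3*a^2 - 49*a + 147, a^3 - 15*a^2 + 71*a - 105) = a^2 - 10*a + 21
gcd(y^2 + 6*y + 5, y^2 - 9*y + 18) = 1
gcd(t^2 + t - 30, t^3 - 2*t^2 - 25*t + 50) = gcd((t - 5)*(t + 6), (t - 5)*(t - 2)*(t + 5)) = t - 5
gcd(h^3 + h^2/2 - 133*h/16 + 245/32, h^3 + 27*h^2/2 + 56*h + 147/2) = h + 7/2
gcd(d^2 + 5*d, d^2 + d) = d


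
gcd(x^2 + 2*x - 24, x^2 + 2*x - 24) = x^2 + 2*x - 24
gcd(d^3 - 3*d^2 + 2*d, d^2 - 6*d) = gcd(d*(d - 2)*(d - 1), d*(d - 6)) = d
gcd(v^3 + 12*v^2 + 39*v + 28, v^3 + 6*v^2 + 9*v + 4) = v^2 + 5*v + 4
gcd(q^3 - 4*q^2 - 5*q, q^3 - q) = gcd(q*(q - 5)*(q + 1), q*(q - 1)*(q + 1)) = q^2 + q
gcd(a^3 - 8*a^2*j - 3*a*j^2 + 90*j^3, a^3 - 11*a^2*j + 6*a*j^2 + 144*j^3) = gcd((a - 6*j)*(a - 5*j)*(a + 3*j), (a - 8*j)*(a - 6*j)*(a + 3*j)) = a^2 - 3*a*j - 18*j^2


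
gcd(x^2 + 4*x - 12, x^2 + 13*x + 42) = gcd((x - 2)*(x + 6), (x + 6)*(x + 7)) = x + 6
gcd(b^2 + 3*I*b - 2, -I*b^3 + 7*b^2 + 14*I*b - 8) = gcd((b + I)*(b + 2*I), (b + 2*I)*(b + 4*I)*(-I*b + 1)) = b^2 + 3*I*b - 2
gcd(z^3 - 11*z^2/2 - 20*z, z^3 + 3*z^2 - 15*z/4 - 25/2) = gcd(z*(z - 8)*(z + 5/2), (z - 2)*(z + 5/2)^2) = z + 5/2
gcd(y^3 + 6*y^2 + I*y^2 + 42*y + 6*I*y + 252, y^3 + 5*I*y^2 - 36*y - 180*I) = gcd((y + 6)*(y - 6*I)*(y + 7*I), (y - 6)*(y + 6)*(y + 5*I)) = y + 6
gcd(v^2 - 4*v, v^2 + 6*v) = v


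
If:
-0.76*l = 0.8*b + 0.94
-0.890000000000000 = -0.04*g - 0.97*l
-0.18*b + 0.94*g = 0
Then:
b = -2.06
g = -0.39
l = 0.93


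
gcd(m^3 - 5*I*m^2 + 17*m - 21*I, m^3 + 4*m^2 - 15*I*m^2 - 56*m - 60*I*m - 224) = m - 7*I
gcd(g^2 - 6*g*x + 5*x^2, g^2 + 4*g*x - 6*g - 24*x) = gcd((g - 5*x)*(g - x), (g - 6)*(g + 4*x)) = 1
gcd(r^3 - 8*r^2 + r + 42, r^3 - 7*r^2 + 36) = r^2 - r - 6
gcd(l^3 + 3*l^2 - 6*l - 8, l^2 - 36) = 1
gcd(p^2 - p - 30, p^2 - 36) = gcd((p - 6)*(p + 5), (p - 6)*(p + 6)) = p - 6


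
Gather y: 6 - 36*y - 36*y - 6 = -72*y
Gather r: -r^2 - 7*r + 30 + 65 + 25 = -r^2 - 7*r + 120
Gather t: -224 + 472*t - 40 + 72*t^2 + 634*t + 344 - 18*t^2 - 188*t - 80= 54*t^2 + 918*t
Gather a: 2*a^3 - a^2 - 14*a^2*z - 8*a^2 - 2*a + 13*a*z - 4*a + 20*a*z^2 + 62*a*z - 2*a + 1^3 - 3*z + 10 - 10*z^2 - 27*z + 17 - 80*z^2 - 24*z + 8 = 2*a^3 + a^2*(-14*z - 9) + a*(20*z^2 + 75*z - 8) - 90*z^2 - 54*z + 36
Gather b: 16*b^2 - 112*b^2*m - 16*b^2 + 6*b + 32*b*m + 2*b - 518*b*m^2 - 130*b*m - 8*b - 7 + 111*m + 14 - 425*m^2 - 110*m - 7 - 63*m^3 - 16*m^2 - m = -112*b^2*m + b*(-518*m^2 - 98*m) - 63*m^3 - 441*m^2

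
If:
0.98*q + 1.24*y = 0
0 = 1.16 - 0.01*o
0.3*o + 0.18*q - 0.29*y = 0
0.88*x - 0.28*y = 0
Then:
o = 116.00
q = -85.05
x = 21.39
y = 67.21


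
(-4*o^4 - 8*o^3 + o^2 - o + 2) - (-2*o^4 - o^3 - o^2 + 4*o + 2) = -2*o^4 - 7*o^3 + 2*o^2 - 5*o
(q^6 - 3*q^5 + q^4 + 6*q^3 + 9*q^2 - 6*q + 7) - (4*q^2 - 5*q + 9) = q^6 - 3*q^5 + q^4 + 6*q^3 + 5*q^2 - q - 2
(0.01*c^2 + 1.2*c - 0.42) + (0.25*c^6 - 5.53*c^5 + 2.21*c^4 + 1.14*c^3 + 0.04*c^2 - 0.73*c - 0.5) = 0.25*c^6 - 5.53*c^5 + 2.21*c^4 + 1.14*c^3 + 0.05*c^2 + 0.47*c - 0.92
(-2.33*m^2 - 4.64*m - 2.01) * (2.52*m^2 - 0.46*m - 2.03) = -5.8716*m^4 - 10.621*m^3 + 1.7991*m^2 + 10.3438*m + 4.0803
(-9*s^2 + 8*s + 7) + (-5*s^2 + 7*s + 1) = -14*s^2 + 15*s + 8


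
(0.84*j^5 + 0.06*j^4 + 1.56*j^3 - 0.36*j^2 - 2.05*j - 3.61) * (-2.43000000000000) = -2.0412*j^5 - 0.1458*j^4 - 3.7908*j^3 + 0.8748*j^2 + 4.9815*j + 8.7723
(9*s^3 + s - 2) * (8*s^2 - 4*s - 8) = 72*s^5 - 36*s^4 - 64*s^3 - 20*s^2 + 16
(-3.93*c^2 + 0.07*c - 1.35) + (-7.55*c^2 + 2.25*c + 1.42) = -11.48*c^2 + 2.32*c + 0.0699999999999998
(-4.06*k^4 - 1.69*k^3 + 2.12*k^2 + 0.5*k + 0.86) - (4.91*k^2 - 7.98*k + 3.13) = -4.06*k^4 - 1.69*k^3 - 2.79*k^2 + 8.48*k - 2.27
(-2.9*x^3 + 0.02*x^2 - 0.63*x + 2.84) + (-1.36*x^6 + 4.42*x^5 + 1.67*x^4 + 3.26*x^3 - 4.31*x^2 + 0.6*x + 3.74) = -1.36*x^6 + 4.42*x^5 + 1.67*x^4 + 0.36*x^3 - 4.29*x^2 - 0.03*x + 6.58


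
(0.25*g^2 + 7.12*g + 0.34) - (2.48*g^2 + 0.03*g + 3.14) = -2.23*g^2 + 7.09*g - 2.8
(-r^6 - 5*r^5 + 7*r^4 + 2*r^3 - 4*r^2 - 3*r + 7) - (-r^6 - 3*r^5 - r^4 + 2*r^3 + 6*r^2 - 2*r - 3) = -2*r^5 + 8*r^4 - 10*r^2 - r + 10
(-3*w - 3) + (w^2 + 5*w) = w^2 + 2*w - 3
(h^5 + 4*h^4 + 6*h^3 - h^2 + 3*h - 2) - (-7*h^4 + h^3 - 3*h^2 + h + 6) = h^5 + 11*h^4 + 5*h^3 + 2*h^2 + 2*h - 8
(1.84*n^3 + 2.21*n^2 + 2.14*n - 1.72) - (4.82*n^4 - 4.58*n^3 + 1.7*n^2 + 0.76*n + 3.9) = -4.82*n^4 + 6.42*n^3 + 0.51*n^2 + 1.38*n - 5.62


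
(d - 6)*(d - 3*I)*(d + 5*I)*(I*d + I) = I*d^4 - 2*d^3 - 5*I*d^3 + 10*d^2 + 9*I*d^2 + 12*d - 75*I*d - 90*I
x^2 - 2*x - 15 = (x - 5)*(x + 3)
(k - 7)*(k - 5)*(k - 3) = k^3 - 15*k^2 + 71*k - 105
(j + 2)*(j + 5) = j^2 + 7*j + 10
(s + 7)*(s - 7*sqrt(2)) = s^2 - 7*sqrt(2)*s + 7*s - 49*sqrt(2)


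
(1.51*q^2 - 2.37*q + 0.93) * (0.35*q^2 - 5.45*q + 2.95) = 0.5285*q^4 - 9.059*q^3 + 17.6965*q^2 - 12.06*q + 2.7435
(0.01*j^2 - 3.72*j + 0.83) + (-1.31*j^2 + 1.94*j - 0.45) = -1.3*j^2 - 1.78*j + 0.38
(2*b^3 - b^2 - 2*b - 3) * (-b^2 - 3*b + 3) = -2*b^5 - 5*b^4 + 11*b^3 + 6*b^2 + 3*b - 9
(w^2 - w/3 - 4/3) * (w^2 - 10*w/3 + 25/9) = w^4 - 11*w^3/3 + 23*w^2/9 + 95*w/27 - 100/27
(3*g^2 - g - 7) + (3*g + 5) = 3*g^2 + 2*g - 2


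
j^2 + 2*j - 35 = (j - 5)*(j + 7)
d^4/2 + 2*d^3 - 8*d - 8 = (d/2 + 1)*(d - 2)*(d + 2)^2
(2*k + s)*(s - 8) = 2*k*s - 16*k + s^2 - 8*s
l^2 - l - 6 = (l - 3)*(l + 2)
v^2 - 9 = (v - 3)*(v + 3)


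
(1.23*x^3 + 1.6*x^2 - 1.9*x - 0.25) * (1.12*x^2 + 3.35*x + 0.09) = 1.3776*x^5 + 5.9125*x^4 + 3.3427*x^3 - 6.501*x^2 - 1.0085*x - 0.0225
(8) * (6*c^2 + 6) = 48*c^2 + 48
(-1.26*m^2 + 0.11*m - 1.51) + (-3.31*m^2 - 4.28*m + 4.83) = -4.57*m^2 - 4.17*m + 3.32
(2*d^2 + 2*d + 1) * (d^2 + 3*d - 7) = 2*d^4 + 8*d^3 - 7*d^2 - 11*d - 7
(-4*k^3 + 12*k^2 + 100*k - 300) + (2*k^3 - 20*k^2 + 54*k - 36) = -2*k^3 - 8*k^2 + 154*k - 336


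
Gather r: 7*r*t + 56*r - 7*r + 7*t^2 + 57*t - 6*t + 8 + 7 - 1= r*(7*t + 49) + 7*t^2 + 51*t + 14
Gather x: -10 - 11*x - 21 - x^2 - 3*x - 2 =-x^2 - 14*x - 33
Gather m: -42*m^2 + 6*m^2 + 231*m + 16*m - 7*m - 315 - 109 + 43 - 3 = -36*m^2 + 240*m - 384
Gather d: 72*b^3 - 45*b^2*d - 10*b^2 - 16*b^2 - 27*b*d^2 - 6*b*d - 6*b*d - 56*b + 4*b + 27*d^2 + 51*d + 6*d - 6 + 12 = 72*b^3 - 26*b^2 - 52*b + d^2*(27 - 27*b) + d*(-45*b^2 - 12*b + 57) + 6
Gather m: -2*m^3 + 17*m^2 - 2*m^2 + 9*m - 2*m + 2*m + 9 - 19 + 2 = -2*m^3 + 15*m^2 + 9*m - 8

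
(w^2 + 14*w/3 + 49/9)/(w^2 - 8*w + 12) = (9*w^2 + 42*w + 49)/(9*(w^2 - 8*w + 12))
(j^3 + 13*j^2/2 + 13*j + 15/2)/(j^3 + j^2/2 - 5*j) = (j^2 + 4*j + 3)/(j*(j - 2))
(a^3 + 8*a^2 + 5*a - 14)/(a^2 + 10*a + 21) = (a^2 + a - 2)/(a + 3)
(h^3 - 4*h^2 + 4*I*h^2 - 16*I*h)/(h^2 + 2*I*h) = (h^2 + 4*h*(-1 + I) - 16*I)/(h + 2*I)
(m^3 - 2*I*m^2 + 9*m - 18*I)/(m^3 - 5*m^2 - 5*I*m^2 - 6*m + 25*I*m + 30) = (m + 3*I)/(m - 5)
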